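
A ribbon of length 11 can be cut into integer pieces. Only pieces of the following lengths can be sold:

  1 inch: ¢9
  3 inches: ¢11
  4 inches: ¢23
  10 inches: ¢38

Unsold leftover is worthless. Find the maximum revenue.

Let f[k] be the best obtainable value from length k. For each k, try every first piece i and keep the best of price[i] + f[k−i].
f[1] = 9
f[2] = 18  (first piece 1, then f[1]=9)
f[3] = max(9+18, 11+0) = 27
f[4] = max(9+27, 11+9, 23+0) = 36
f[5] = max(9+36, 11+18, 23+9) = 45
f[6] = max(9+45, 11+27, 23+18) = 54
f[7] = max(9+54, 11+36, 23+27) = 63
f[8] = max(9+63, 11+45, 23+36) = 72
f[9] = max(9+72, 11+54, 23+45) = 81
f[10] = max(9+81, 11+63, 23+54, 38+0) = 90
f[11] = max(9+90, 11+72, 23+63, 38+9) = 99
One optimal cutting: 1 + 1 + 1 + 1 + 1 + 1 + 1 + 1 + 1 + 1 + 1 → ¢99.

99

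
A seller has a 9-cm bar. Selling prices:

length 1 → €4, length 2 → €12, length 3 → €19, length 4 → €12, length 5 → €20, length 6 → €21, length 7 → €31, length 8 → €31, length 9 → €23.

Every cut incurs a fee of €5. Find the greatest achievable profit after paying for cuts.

47

Build v[k] bottom-up: v[k] = max over allowed piece i of (p[i] + v[k−i]) − 5 per cut.
v[1] = 4
v[2] = max(4+4-5, 12+0) = 12
v[3] = max(4+12-5, 12+4-5, 19+0) = 19
v[4] = max(4+19-5, 12+12-5, 19+4-5, 12+0) = 19
v[5] = max(4+19-5, 12+19-5, 19+12-5, 12+4-5, 20+0) = 26
v[6] = max(4+26-5, 12+19-5, 19+19-5, 12+12-5, 20+4-5, 21+0) = 33
v[7] = max(4+33-5, 12+26-5, 19+19-5, …, 21+4-5, 31+0) = 33
v[8] = max(4+33-5, 12+33-5, 19+26-5, …, 31+4-5, 31+0) = 40
v[9] = max(4+40-5, 12+33-5, 19+33-5, …, 31+4-5, 23+0) = 47
One optimal plan: pieces 3 + 3 + 3 (2 cuts) → €57 − €10 = €47.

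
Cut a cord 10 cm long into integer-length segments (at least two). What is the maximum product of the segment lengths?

Define f[k] = max over 1≤i<k of i · max(k−i, f[k−i]); the inner max lets the remainder stay uncut if that's better.
Small cases: f[2]=1, f[3]=2, f[4]=4.
f[5] = max(1*4, 2*3, 3*2, 4*1) = 6
f[6] = max(1*6, 2*4, 3*3, 4*2, 5*1) = 9
f[7] = max(1*9, 2*6, 3*4, 4*3, 5*2, 6*1) = 12
f[8] = max(1*12, 2*9, 3*6, …, 6*2, 7*1) = 18
f[9] = max(1*18, 2*12, 3*9, …, 7*2, 8*1) = 27
f[10] = max(1*27, 2*18, 3*12, …, 8*2, 9*1) = 36
One optimal split: 3 + 3 + 2 + 2; product 3*3*2*2 = 36.

36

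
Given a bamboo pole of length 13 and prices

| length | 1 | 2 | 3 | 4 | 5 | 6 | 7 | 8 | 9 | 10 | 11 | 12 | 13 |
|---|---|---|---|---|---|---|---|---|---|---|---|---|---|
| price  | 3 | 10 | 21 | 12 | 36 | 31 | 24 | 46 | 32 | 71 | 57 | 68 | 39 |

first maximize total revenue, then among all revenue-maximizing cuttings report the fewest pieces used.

Consider every possible first cut. r[k] is the best of p[i]+r[k−i] over all sellable i≤k.
r[1] = 3
r[2] = 10
r[3] = 21
r[4] = 24  (first piece 1, then r[3]=21)
r[5] = 36
r[6] = 42  (first piece 3, then r[3]=21)
r[7] = 46  (first piece 2, then r[5]=36)
r[8] = 57  (first piece 3, then r[5]=36)
r[9] = 63  (first piece 3, then r[6]=42)
r[10] = 72  (first piece 5, then r[5]=36)
r[11] = 78  (first piece 3, then r[8]=57)
r[12] = 84  (first piece 3, then r[9]=63)
r[13] = 93  (first piece 3, then r[10]=72)
Maximum revenue is $93.
Now minimize piece count subject to staying optimal: for each k, pieces[k] = 1 + min over i with p[i]+r[k−i]=r[k] of pieces[k−i].
pieces[10] = 2
pieces[11] = 3
pieces[12] = 4
pieces[13] = 3

3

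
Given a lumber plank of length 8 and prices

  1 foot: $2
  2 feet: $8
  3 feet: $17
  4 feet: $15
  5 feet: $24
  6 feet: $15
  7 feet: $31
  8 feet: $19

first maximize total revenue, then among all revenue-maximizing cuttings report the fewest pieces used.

Let r[k] be the best obtainable value from length k. For each k, try every first piece i and keep the best of price[i] + r[k−i].
r[1] = 2
r[2] = max(2+2, 8+0) = 8
r[3] = max(2+8, 8+2, 17+0) = 17
r[4] = max(2+17, 8+8, 17+2, 15+0) = 19
r[5] = max(2+19, 8+17, 17+8, 15+2, 24+0) = 25
r[6] = max(2+25, 8+19, 17+17, 15+8, 24+2, 15+0) = 34
r[7] = max(2+34, 8+25, 17+19, …, 15+2, 31+0) = 36
r[8] = max(2+36, 8+34, 17+25, …, 31+2, 19+0) = 42
Maximum revenue is $42.
Now minimize piece count subject to staying optimal: for each k, pieces[k] = 1 + min over i with p[i]+r[k−i]=r[k] of pieces[k−i].
pieces[5] = 2
pieces[6] = 2
pieces[7] = 3
pieces[8] = 3

3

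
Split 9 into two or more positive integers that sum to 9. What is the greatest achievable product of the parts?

27

Define prod[k] = max over 1≤i<k of i · max(k−i, prod[k−i]); the inner max lets the remainder stay uncut if that's better.
prod[2] = 1×max(1,0) = 1×1 = 1
prod[3] = 1×max(2,1) = 1×2 = 2
prod[4] = 2×max(2,1) = 2×2 = 4
prod[5] = 2×max(3,2) = 2×3 = 6
prod[6] = 3×max(3,2) = 3×3 = 9
prod[7] = 2×max(5,6) = 2×6 = 12
prod[8] = 2×max(6,9) = 2×9 = 18
prod[9] = 3×max(6,9) = 3×9 = 27
One optimal split: 3 + 3 + 3; product 3×3×3 = 27.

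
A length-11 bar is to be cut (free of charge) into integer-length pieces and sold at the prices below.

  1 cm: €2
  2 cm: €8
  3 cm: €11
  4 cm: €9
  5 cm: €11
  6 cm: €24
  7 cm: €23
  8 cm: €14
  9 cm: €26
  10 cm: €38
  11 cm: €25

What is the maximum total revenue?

Let R[k] be the best obtainable value from length k. For each k, try every first piece i and keep the best of price[i] + R[k−i].
R[1] = 2
R[2] = 8
R[3] = 11
R[4] = 16  (first piece 2, then R[2]=8)
R[5] = 19  (first piece 2, then R[3]=11)
R[6] = 24  (first piece 2, then R[4]=16)
R[7] = 27  (first piece 2, then R[5]=19)
R[8] = 32  (first piece 2, then R[6]=24)
R[9] = 35  (first piece 2, then R[7]=27)
R[10] = 40  (first piece 2, then R[8]=32)
R[11] = 43  (first piece 2, then R[9]=35)
One optimal cutting: 3 + 2 + 2 + 2 + 2 → €11 + €8 + €8 + €8 + €8 = €43.

43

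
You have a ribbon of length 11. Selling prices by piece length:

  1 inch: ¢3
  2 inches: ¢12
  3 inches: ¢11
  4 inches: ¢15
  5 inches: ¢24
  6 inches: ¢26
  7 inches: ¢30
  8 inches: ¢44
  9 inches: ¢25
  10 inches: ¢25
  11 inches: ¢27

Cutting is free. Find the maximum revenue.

Build r[k] bottom-up: r[k] = max over allowed piece i of (p[i] + r[k−i]).
r[1] = 3
r[2] = max(3+3, 12+0) = 12
r[3] = max(3+12, 12+3, 11+0) = 15
r[4] = max(3+15, 12+12, 11+3, 15+0) = 24
r[5] = max(3+24, 12+15, 11+12, 15+3, 24+0) = 27
r[6] = max(3+27, 12+24, 11+15, 15+12, 24+3, 26+0) = 36
r[7] = max(3+36, 12+27, 11+24, …, 26+3, 30+0) = 39
r[8] = max(3+39, 12+36, 11+27, …, 30+3, 44+0) = 48
r[9] = max(3+48, 12+39, 11+36, …, 44+3, 25+0) = 51
r[10] = max(3+51, 12+48, 11+39, …, 25+3, 25+0) = 60
r[11] = max(3+60, 12+51, 11+48, …, 25+3, 27+0) = 63
One optimal cutting: 2 + 2 + 2 + 2 + 2 + 1 → ¢12 + ¢12 + ¢12 + ¢12 + ¢12 + ¢3 = ¢63.

63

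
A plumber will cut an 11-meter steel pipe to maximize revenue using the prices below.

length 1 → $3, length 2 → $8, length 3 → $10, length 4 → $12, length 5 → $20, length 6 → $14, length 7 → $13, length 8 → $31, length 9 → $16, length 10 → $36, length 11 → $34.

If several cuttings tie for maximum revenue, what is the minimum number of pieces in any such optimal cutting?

Build r[k] bottom-up: r[k] = max over allowed piece i of (p[i] + r[k−i]).
r[1] = 3
r[2] = max(3+3, 8+0) = 8
r[3] = max(3+8, 8+3, 10+0) = 11
r[4] = max(3+11, 8+8, 10+3, 12+0) = 16
r[5] = max(3+16, 8+11, 10+8, 12+3, 20+0) = 20
r[6] = max(3+20, 8+16, 10+11, 12+8, 20+3, 14+0) = 24
r[7] = max(3+24, 8+20, 10+16, …, 14+3, 13+0) = 28
r[8] = max(3+28, 8+24, 10+20, …, 13+3, 31+0) = 32
r[9] = max(3+32, 8+28, 10+24, …, 31+3, 16+0) = 36
r[10] = max(3+36, 8+32, 10+28, …, 16+3, 36+0) = 40
r[11] = max(3+40, 8+36, 10+32, …, 36+3, 34+0) = 44
Maximum revenue is $44.
Now minimize piece count subject to staying optimal: for each k, pieces[k] = 1 + min over i with p[i]+r[k−i]=r[k] of pieces[k−i].
pieces[8] = 4
pieces[9] = 3
pieces[10] = 2
pieces[11] = 4

4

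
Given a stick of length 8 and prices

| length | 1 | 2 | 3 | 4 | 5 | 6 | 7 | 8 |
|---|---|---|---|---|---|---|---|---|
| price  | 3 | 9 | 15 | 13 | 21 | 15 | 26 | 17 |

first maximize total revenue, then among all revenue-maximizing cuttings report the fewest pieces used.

Let r[k] be the best obtainable value from length k. For each k, try every first piece i and keep the best of price[i] + r[k−i].
r[1] = 3
r[2] = max(3+3, 9+0) = 9
r[3] = max(3+9, 9+3, 15+0) = 15
r[4] = max(3+15, 9+9, 15+3, 13+0) = 18
r[5] = max(3+18, 9+15, 15+9, 13+3, 21+0) = 24
r[6] = max(3+24, 9+18, 15+15, 13+9, 21+3, 15+0) = 30
r[7] = max(3+30, 9+24, 15+18, …, 15+3, 26+0) = 33
r[8] = max(3+33, 9+30, 15+24, …, 26+3, 17+0) = 39
Maximum revenue is $39.
Now minimize piece count subject to staying optimal: for each k, pieces[k] = 1 + min over i with p[i]+r[k−i]=r[k] of pieces[k−i].
pieces[5] = 2
pieces[6] = 2
pieces[7] = 3
pieces[8] = 3

3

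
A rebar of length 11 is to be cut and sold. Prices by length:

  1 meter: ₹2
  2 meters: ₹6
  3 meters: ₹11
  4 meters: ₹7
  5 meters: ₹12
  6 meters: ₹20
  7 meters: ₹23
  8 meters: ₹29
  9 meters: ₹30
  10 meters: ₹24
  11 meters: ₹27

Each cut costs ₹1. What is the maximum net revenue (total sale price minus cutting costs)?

Let r[k] be the best obtainable value from length k. For each k, try every first piece i and keep the best of price[i] + r[k−i] minus the 1 cut fee when i<k.
r[1] = 2
r[2] = max(2+2-1, 6+0) = 6
r[3] = max(2+6-1, 6+2-1, 11+0) = 11
r[4] = max(2+11-1, 6+6-1, 11+2-1, 7+0) = 12
r[5] = max(2+12-1, 6+11-1, 11+6-1, 7+2-1, 12+0) = 16
r[6] = max(2+16-1, 6+12-1, 11+11-1, 7+6-1, 12+2-1, 20+0) = 21
r[7] = max(2+21-1, 6+16-1, 11+12-1, …, 20+2-1, 23+0) = 23
r[8] = max(2+23-1, 6+21-1, 11+16-1, …, 23+2-1, 29+0) = 29
r[9] = max(2+29-1, 6+23-1, 11+21-1, …, 29+2-1, 30+0) = 31
r[10] = max(2+31-1, 6+29-1, 11+23-1, …, 30+2-1, 24+0) = 34
r[11] = max(2+34-1, 6+31-1, 11+29-1, …, 24+2-1, 27+0) = 39
One optimal plan: pieces 8 + 3 (1 cut) → ₹40 − ₹1 = ₹39.

39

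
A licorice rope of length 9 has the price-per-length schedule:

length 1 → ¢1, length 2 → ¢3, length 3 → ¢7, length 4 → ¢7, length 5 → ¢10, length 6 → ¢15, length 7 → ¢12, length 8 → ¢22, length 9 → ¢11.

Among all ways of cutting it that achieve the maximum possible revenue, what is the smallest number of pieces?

Let r[k] be the best obtainable value from length k. For each k, try every first piece i and keep the best of price[i] + r[k−i].
r[1] = 1
r[2] = 3
r[3] = 7
r[4] = 8  (first piece 1, then r[3]=7)
r[5] = 10  (first piece 2, then r[3]=7)
r[6] = 15
r[7] = 16  (first piece 1, then r[6]=15)
r[8] = 22
r[9] = 23  (first piece 1, then r[8]=22)
Maximum revenue is ¢23.
Now minimize piece count subject to staying optimal: for each k, pieces[k] = 1 + min over i with p[i]+r[k−i]=r[k] of pieces[k−i].
pieces[6] = 1
pieces[7] = 2
pieces[8] = 1
pieces[9] = 2

2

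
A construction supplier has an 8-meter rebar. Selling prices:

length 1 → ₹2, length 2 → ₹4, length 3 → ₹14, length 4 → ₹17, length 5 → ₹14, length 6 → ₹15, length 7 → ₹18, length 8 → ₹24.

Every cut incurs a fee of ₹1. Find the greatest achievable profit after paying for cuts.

33

Build r[k] bottom-up: r[k] = max over allowed piece i of (p[i] + r[k−i]) − 1 per cut.
r[1] = 2
r[2] = max(2+2-1, 4+0) = 4
r[3] = max(2+4-1, 4+2-1, 14+0) = 14
r[4] = max(2+14-1, 4+4-1, 14+2-1, 17+0) = 17
r[5] = max(2+17-1, 4+14-1, 14+4-1, 17+2-1, 14+0) = 18
r[6] = max(2+18-1, 4+17-1, 14+14-1, 17+4-1, 14+2-1, 15+0) = 27
r[7] = max(2+27-1, 4+18-1, 14+17-1, …, 15+2-1, 18+0) = 30
r[8] = max(2+30-1, 4+27-1, 14+18-1, …, 18+2-1, 24+0) = 33
One optimal plan: pieces 4 + 4 (1 cut) → ₹34 − ₹1 = ₹33.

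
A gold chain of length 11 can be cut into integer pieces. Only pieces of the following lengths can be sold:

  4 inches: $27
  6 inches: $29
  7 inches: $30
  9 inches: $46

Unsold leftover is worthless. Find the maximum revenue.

Consider every possible first cut. best[k] is the best of p[i]+best[k−i] over all sellable i≤k.
best[1] = 0
best[2] = 0
best[3] = 0
best[4] = 27
best[5] = 27
best[6] = 29
best[7] = 30
best[8] = 54  (first piece 4, then best[4]=27)
best[9] = 54
best[10] = 56  (first piece 4, then best[6]=29)
best[11] = 57  (first piece 4, then best[7]=30)
One optimal cutting: 7 + 4 → $57.

57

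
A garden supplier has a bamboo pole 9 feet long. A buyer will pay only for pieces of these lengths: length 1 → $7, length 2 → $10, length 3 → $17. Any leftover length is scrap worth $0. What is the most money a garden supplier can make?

63

Let r[k] be the best obtainable value from length k. For each k, try every first piece i and keep the best of price[i] + r[k−i].
r[1] = 7
r[2] = max(7+7, 10+0) = 14
r[3] = max(7+14, 10+7, 17+0) = 21
r[4] = max(7+21, 10+14, 17+7) = 28
r[5] = max(7+28, 10+21, 17+14) = 35
r[6] = max(7+35, 10+28, 17+21) = 42
r[7] = max(7+42, 10+35, 17+28) = 49
r[8] = max(7+49, 10+42, 17+35) = 56
r[9] = max(7+56, 10+49, 17+42) = 63
One optimal cutting: 1 + 1 + 1 + 1 + 1 + 1 + 1 + 1 + 1 → $63.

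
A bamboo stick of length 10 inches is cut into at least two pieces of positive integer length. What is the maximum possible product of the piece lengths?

36

Fill g[k] for k=2..10: at each k try every first piece i and multiply by the better of (k−i) uncut or g[k−i].
g[2] = 1*max(1,0) = 1*1 = 1
g[3] = max(1*2, 2*1) = 2
g[4] = max(1*3, 2*2, 3*1) = 4
g[5] = max(1*4, 2*3, 3*2, 4*1) = 6
g[6] = max(1*6, 2*4, 3*3, 4*2, 5*1) = 9
g[7] = max(1*9, 2*6, 3*4, 4*3, 5*2, 6*1) = 12
g[8] = max(1*12, 2*9, 3*6, …, 6*2, 7*1) = 18
g[9] = max(1*18, 2*12, 3*9, …, 7*2, 8*1) = 27
g[10] = max(1*27, 2*18, 3*12, …, 8*2, 9*1) = 36
One optimal split: 3 + 3 + 2 + 2; product 3*3*2*2 = 36.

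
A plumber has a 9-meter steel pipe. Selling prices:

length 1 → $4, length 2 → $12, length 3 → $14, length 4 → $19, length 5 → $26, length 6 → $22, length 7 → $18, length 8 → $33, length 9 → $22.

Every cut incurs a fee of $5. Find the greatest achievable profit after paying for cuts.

Let v[k] be the best obtainable value from length k. For each k, try every first piece i and keep the best of price[i] + v[k−i] minus the 5 cut fee when i<k.
v[1] = 4
v[2] = max(4+4-5, 12+0) = 12
v[3] = max(4+12-5, 12+4-5, 14+0) = 14
v[4] = max(4+14-5, 12+12-5, 14+4-5, 19+0) = 19
v[5] = max(4+19-5, 12+14-5, 14+12-5, 19+4-5, 26+0) = 26
v[6] = max(4+26-5, 12+19-5, 14+14-5, 19+12-5, 26+4-5, 22+0) = 26
v[7] = max(4+26-5, 12+26-5, 14+19-5, …, 22+4-5, 18+0) = 33
v[8] = max(4+33-5, 12+26-5, 14+26-5, …, 18+4-5, 33+0) = 35
v[9] = max(4+35-5, 12+33-5, 14+26-5, …, 33+4-5, 22+0) = 40
One optimal plan: pieces 5 + 2 + 2 (2 cuts) → $50 − $10 = $40.

40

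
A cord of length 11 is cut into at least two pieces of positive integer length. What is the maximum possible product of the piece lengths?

Fill f[k] for k=2..11: at each k try every first piece i and multiply by the better of (k−i) uncut or f[k−i].
f[2] = 1·max(1,0) = 1·1 = 1
f[3] = max(1·2, 2·1) = 2
f[4] = max(1·3, 2·2, 3·1) = 4
f[5] = max(1·4, 2·3, 3·2, 4·1) = 6
f[6] = max(1·6, 2·4, 3·3, 4·2, 5·1) = 9
f[7] = max(1·9, 2·6, 3·4, 4·3, 5·2, 6·1) = 12
f[8] = max(1·12, 2·9, 3·6, …, 6·2, 7·1) = 18
f[9] = max(1·18, 2·12, 3·9, …, 7·2, 8·1) = 27
f[10] = max(1·27, 2·18, 3·12, …, 8·2, 9·1) = 36
f[11] = max(1·36, 2·27, 3·18, …, 9·2, 10·1) = 54
One optimal split: 3 + 3 + 3 + 2; product 3·3·3·2 = 54.

54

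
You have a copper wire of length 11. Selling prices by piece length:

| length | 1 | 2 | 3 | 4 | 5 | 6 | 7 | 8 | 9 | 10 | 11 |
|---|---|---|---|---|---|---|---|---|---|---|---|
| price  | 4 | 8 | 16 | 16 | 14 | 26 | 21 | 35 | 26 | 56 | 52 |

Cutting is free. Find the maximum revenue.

60

Let best[k] be the best obtainable value from length k. For each k, try every first piece i and keep the best of price[i] + best[k−i].
best[1] = 4
best[2] = max(4+4, 8+0) = 8
best[3] = max(4+8, 8+4, 16+0) = 16
best[4] = max(4+16, 8+8, 16+4, 16+0) = 20
best[5] = max(4+20, 8+16, 16+8, 16+4, 14+0) = 24
best[6] = max(4+24, 8+20, 16+16, 16+8, 14+4, 26+0) = 32
best[7] = max(4+32, 8+24, 16+20, …, 26+4, 21+0) = 36
best[8] = max(4+36, 8+32, 16+24, …, 21+4, 35+0) = 40
best[9] = max(4+40, 8+36, 16+32, …, 35+4, 26+0) = 48
best[10] = max(4+48, 8+40, 16+36, …, 26+4, 56+0) = 56
best[11] = max(4+56, 8+48, 16+40, …, 56+4, 52+0) = 60
One optimal cutting: 10 + 1 → €56 + €4 = €60.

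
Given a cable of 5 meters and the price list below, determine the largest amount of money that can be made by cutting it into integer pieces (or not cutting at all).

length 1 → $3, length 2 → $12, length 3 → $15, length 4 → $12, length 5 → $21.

27

Consider every possible first cut. best[k] is the best of p[i]+best[k−i] over all sellable i≤k.
best[1] = 3
best[2] = 12
best[3] = 15  (first piece 1, then best[2]=12)
best[4] = 24  (first piece 2, then best[2]=12)
best[5] = 27  (first piece 1, then best[4]=24)
One optimal cutting: 2 + 2 + 1 → $12 + $12 + $3 = $27.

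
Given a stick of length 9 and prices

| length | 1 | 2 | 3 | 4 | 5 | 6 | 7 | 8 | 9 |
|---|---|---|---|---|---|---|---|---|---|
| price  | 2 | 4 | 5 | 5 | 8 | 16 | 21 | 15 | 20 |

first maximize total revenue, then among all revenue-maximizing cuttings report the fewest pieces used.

Let r[k] be the best obtainable value from length k. For each k, try every first piece i and keep the best of price[i] + r[k−i].
r[1] = 2
r[2] = max(2+2, 4+0) = 4
r[3] = max(2+4, 4+2, 5+0) = 6
r[4] = max(2+6, 4+4, 5+2, 5+0) = 8
r[5] = max(2+8, 4+6, 5+4, 5+2, 8+0) = 10
r[6] = max(2+10, 4+8, 5+6, 5+4, 8+2, 16+0) = 16
r[7] = max(2+16, 4+10, 5+8, …, 16+2, 21+0) = 21
r[8] = max(2+21, 4+16, 5+10, …, 21+2, 15+0) = 23
r[9] = max(2+23, 4+21, 5+16, …, 15+2, 20+0) = 25
Maximum revenue is $25.
Now minimize piece count subject to staying optimal: for each k, pieces[k] = 1 + min over i with p[i]+r[k−i]=r[k] of pieces[k−i].
pieces[6] = 1
pieces[7] = 1
pieces[8] = 2
pieces[9] = 2

2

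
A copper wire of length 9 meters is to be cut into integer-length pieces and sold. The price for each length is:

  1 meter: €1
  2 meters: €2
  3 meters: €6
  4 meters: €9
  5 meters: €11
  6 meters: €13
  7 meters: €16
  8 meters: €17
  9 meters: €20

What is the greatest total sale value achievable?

20

Let R[k] be the best obtainable value from length k. For each k, try every first piece i and keep the best of price[i] + R[k−i].
R[1] = 1
R[2] = 2  (first piece 1, then R[1]=1)
R[3] = 6
R[4] = 9
R[5] = 11
R[6] = 13
R[7] = 16
R[8] = 18  (first piece 4, then R[4]=9)
R[9] = 20  (first piece 4, then R[5]=11)
One optimal cutting: 5 + 4 → €11 + €9 = €20.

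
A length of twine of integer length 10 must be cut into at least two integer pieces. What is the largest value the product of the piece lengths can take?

Fill P[k] for k=2..10: at each k try every first piece i and multiply by the better of (k−i) uncut or P[k−i].
Small cases: P[2]=1, P[3]=2, P[4]=4.
P[5] = 2*max(3,2) = 2*3 = 6
P[6] = 3*max(3,2) = 3*3 = 9
P[7] = 2*max(5,6) = 2*6 = 12
P[8] = 2*max(6,9) = 2*9 = 18
P[9] = 3*max(6,9) = 3*9 = 27
P[10] = 2*max(8,18) = 2*18 = 36
One optimal split: 3 + 3 + 2 + 2; product 3*3*2*2 = 36.

36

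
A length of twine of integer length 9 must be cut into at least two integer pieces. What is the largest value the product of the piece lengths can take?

27

Fill g[k] for k=2..9: at each k try every first piece i and multiply by the better of (k−i) uncut or g[k−i].
g[2] = 1×max(1,0) = 1×1 = 1
g[3] = 1×max(2,1) = 1×2 = 2
g[4] = 2×max(2,1) = 2×2 = 4
g[5] = 2×max(3,2) = 2×3 = 6
g[6] = 3×max(3,2) = 3×3 = 9
g[7] = 2×max(5,6) = 2×6 = 12
g[8] = 2×max(6,9) = 2×9 = 18
g[9] = 3×max(6,9) = 3×9 = 27
One optimal split: 3 + 3 + 3; product 3×3×3 = 27.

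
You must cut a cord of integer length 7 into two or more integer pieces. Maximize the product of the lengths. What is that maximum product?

Define g[k] = max over 1≤i<k of i · max(k−i, g[k−i]); the inner max lets the remainder stay uncut if that's better.
g[2] = 1*max(1,0) = 1*1 = 1
g[3] = 1*max(2,1) = 1*2 = 2
g[4] = 2*max(2,1) = 2*2 = 4
g[5] = 2*max(3,2) = 2*3 = 6
g[6] = 3*max(3,2) = 3*3 = 9
g[7] = 2*max(5,6) = 2*6 = 12
One optimal split: 3 + 2 + 2; product 3*2*2 = 12.

12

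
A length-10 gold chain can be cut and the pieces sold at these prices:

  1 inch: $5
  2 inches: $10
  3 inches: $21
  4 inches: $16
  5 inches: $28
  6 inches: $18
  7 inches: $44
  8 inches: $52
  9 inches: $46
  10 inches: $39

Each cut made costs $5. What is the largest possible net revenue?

60

Build net[k] bottom-up: net[k] = max over allowed piece i of (p[i] + net[k−i]) − 5 per cut.
net[1] = 5
net[2] = max(5+5-5, 10+0) = 10
net[3] = max(5+10-5, 10+5-5, 21+0) = 21
net[4] = max(5+21-5, 10+10-5, 21+5-5, 16+0) = 21
net[5] = max(5+21-5, 10+21-5, 21+10-5, 16+5-5, 28+0) = 28
net[6] = max(5+28-5, 10+21-5, 21+21-5, 16+10-5, 28+5-5, 18+0) = 37
net[7] = max(5+37-5, 10+28-5, 21+21-5, …, 18+5-5, 44+0) = 44
net[8] = max(5+44-5, 10+37-5, 21+28-5, …, 44+5-5, 52+0) = 52
net[9] = max(5+52-5, 10+44-5, 21+37-5, …, 52+5-5, 46+0) = 53
net[10] = max(5+53-5, 10+52-5, 21+44-5, …, 46+5-5, 39+0) = 60
One optimal plan: pieces 7 + 3 (1 cut) → $65 − $5 = $60.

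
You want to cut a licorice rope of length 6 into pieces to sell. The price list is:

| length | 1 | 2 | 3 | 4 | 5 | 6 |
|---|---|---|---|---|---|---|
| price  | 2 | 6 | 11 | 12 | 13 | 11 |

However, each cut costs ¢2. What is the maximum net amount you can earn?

Consider every possible first cut. net[k] is the best of p[i]+net[k−i] over all sellable i≤k, charging 2 whenever i<k.
net[1] = 2
net[2] = max(2+2-2, 6+0) = 6
net[3] = max(2+6-2, 6+2-2, 11+0) = 11
net[4] = max(2+11-2, 6+6-2, 11+2-2, 12+0) = 12
net[5] = max(2+12-2, 6+11-2, 11+6-2, 12+2-2, 13+0) = 15
net[6] = max(2+15-2, 6+12-2, 11+11-2, 12+6-2, 13+2-2, 11+0) = 20
One optimal plan: pieces 3 + 3 (1 cut) → ¢22 − ¢2 = ¢20.

20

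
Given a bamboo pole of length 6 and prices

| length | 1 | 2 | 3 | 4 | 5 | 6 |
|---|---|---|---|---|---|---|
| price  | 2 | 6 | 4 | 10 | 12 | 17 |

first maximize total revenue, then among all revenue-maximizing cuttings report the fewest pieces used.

Build r[k] bottom-up: r[k] = max over allowed piece i of (p[i] + r[k−i]).
r[1] = 2
r[2] = max(2+2, 6+0) = 6
r[3] = max(2+6, 6+2, 4+0) = 8
r[4] = max(2+8, 6+6, 4+2, 10+0) = 12
r[5] = max(2+12, 6+8, 4+6, 10+2, 12+0) = 14
r[6] = max(2+14, 6+12, 4+8, 10+6, 12+2, 17+0) = 18
Maximum revenue is $18.
Now minimize piece count subject to staying optimal: for each k, pieces[k] = 1 + min over i with p[i]+r[k−i]=r[k] of pieces[k−i].
pieces[3] = 2
pieces[4] = 2
pieces[5] = 3
pieces[6] = 3

3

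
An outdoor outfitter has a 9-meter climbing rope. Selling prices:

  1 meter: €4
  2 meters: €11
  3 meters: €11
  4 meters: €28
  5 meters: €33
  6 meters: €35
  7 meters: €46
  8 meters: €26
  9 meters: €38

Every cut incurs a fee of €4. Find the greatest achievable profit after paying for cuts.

57

Consider every possible first cut. r[k] is the best of p[i]+r[k−i] over all sellable i≤k, charging 4 whenever i<k.
r[1] = 4
r[2] = 11
r[3] = 11  (first piece 1, then r[2]=11)
r[4] = 28
r[5] = 33
r[6] = 35  (first piece 2, then r[4]=28)
r[7] = 46
r[8] = 52  (first piece 4, then r[4]=28)
r[9] = 57  (first piece 4, then r[5]=33)
One optimal plan: pieces 5 + 4 (1 cut) → €61 − €4 = €57.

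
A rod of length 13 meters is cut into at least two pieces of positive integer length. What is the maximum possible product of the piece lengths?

108

Let prod[k] be the best product for length k (with at least one cut). For each first piece i, the rest contributes max(k−i, prod[k−i]).
Small cases: prod[2]=1, prod[3]=2, prod[4]=4, prod[5]=6, prod[6]=9, prod[7]=12, prod[8]=18.
prod[9] = 3·max(6,9) = 3·9 = 27
prod[10] = 2·max(8,18) = 2·18 = 36
prod[11] = 2·max(9,27) = 2·27 = 54
prod[12] = 3·max(9,27) = 3·27 = 81
prod[13] = 2·max(11,54) = 2·54 = 108
One optimal split: 3 + 3 + 3 + 2 + 2; product 3·3·3·2·2 = 108.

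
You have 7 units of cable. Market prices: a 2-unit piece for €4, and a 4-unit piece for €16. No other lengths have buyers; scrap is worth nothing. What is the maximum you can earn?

Consider every possible first cut. best[k] is the best of p[i]+best[k−i] over all sellable i≤k.
best[1] = 0
best[2] = 4
best[3] = 4
best[4] = 16
best[5] = 16
best[6] = 20  (first piece 2, then best[4]=16)
best[7] = 20
One optimal cutting: pieces 4 + 2 with 1 unit of scrap → €20.

20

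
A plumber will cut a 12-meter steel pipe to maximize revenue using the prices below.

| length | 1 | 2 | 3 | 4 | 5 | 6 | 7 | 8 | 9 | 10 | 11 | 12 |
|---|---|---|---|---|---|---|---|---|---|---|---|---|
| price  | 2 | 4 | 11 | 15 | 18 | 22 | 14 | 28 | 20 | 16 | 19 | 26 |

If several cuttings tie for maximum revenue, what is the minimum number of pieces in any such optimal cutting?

Build r[k] bottom-up: r[k] = max over allowed piece i of (p[i] + r[k−i]).
r[1] = 2
r[2] = max(2+2, 4+0) = 4
r[3] = max(2+4, 4+2, 11+0) = 11
r[4] = max(2+11, 4+4, 11+2, 15+0) = 15
r[5] = max(2+15, 4+11, 11+4, 15+2, 18+0) = 18
r[6] = max(2+18, 4+15, 11+11, 15+4, 18+2, 22+0) = 22
r[7] = max(2+22, 4+18, 11+15, …, 22+2, 14+0) = 26
r[8] = max(2+26, 4+22, 11+18, …, 14+2, 28+0) = 30
r[9] = max(2+30, 4+26, 11+22, …, 28+2, 20+0) = 33
r[10] = max(2+33, 4+30, 11+26, …, 20+2, 16+0) = 37
r[11] = max(2+37, 4+33, 11+30, …, 16+2, 19+0) = 41
r[12] = max(2+41, 4+37, 11+33, …, 19+2, 26+0) = 45
Maximum revenue is $45.
Now minimize piece count subject to staying optimal: for each k, pieces[k] = 1 + min over i with p[i]+r[k−i]=r[k] of pieces[k−i].
pieces[9] = 2
pieces[10] = 2
pieces[11] = 3
pieces[12] = 3

3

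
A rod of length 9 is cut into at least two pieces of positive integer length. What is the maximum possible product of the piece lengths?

27

Define m[k] = max over 1≤i<k of i · max(k−i, m[k−i]); the inner max lets the remainder stay uncut if that's better.
m[2] = 1·max(1,0) = 1·1 = 1
m[3] = 1·max(2,1) = 1·2 = 2
m[4] = 2·max(2,1) = 2·2 = 4
m[5] = 2·max(3,2) = 2·3 = 6
m[6] = 3·max(3,2) = 3·3 = 9
m[7] = 2·max(5,6) = 2·6 = 12
m[8] = 2·max(6,9) = 2·9 = 18
m[9] = 3·max(6,9) = 3·9 = 27
One optimal split: 3 + 3 + 3; product 3·3·3 = 27.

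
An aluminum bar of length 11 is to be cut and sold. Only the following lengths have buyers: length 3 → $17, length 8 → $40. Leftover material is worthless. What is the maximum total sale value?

Build best[k] bottom-up: best[k] = max over allowed piece i of (p[i] + best[k−i]).
best[1] = 0
best[2] = 0
best[3] = 17
best[4] = 17
best[5] = 17
best[6] = 34  (first piece 3, then best[3]=17)
best[7] = 34
best[8] = 40
best[9] = 51  (first piece 3, then best[6]=34)
best[10] = 51
best[11] = 57  (first piece 3, then best[8]=40)
One optimal cutting: 8 + 3 → $57.

57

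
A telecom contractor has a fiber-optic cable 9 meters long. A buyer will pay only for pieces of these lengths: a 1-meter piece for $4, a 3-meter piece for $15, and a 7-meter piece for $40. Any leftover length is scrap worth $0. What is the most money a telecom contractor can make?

Build best[k] bottom-up: best[k] = max over allowed piece i of (p[i] + best[k−i]).
best[1] = 4
best[2] = 8  (first piece 1, then best[1]=4)
best[3] = max(4+8, 15+0) = 15
best[4] = max(4+15, 15+4) = 19
best[5] = max(4+19, 15+8) = 23
best[6] = max(4+23, 15+15) = 30
best[7] = max(4+30, 15+19, 40+0) = 40
best[8] = max(4+40, 15+23, 40+4) = 44
best[9] = max(4+44, 15+30, 40+8) = 48
One optimal cutting: 7 + 1 + 1 → $48.

48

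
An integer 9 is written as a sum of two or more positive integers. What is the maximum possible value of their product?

Define P[k] = max over 1≤i<k of i · max(k−i, P[k−i]); the inner max lets the remainder stay uncut if that's better.
P[2] = 1*max(1,0) = 1*1 = 1
P[3] = max(1*2, 2*1) = 2
P[4] = max(1*3, 2*2, 3*1) = 4
P[5] = max(1*4, 2*3, 3*2, 4*1) = 6
P[6] = max(1*6, 2*4, 3*3, 4*2, 5*1) = 9
P[7] = max(1*9, 2*6, 3*4, 4*3, 5*2, 6*1) = 12
P[8] = max(1*12, 2*9, 3*6, …, 6*2, 7*1) = 18
P[9] = max(1*18, 2*12, 3*9, …, 7*2, 8*1) = 27
One optimal split: 3 + 3 + 3; product 3*3*3 = 27.

27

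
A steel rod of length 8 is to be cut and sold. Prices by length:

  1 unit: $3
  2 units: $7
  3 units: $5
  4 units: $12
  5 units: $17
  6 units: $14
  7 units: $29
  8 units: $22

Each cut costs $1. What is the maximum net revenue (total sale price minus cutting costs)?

31

Build net[k] bottom-up: net[k] = max over allowed piece i of (p[i] + net[k−i]) − 1 per cut.
net[1] = 3
net[2] = max(3+3-1, 7+0) = 7
net[3] = max(3+7-1, 7+3-1, 5+0) = 9
net[4] = max(3+9-1, 7+7-1, 5+3-1, 12+0) = 13
net[5] = max(3+13-1, 7+9-1, 5+7-1, 12+3-1, 17+0) = 17
net[6] = max(3+17-1, 7+13-1, 5+9-1, 12+7-1, 17+3-1, 14+0) = 19
net[7] = max(3+19-1, 7+17-1, 5+13-1, …, 14+3-1, 29+0) = 29
net[8] = max(3+29-1, 7+19-1, 5+17-1, …, 29+3-1, 22+0) = 31
One optimal plan: pieces 7 + 1 (1 cut) → $32 − $1 = $31.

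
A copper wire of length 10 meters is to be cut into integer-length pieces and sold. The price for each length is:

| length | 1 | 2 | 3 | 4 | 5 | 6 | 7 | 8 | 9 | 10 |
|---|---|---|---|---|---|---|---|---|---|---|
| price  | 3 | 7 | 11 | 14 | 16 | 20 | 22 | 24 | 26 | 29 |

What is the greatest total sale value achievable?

Consider every possible first cut. v[k] is the best of p[i]+v[k−i] over all sellable i≤k.
v[1] = 3
v[2] = max(3+3, 7+0) = 7
v[3] = max(3+7, 7+3, 11+0) = 11
v[4] = max(3+11, 7+7, 11+3, 14+0) = 14
v[5] = max(3+14, 7+11, 11+7, 14+3, 16+0) = 18
v[6] = max(3+18, 7+14, 11+11, 14+7, 16+3, 20+0) = 22
v[7] = max(3+22, 7+18, 11+14, …, 20+3, 22+0) = 25
v[8] = max(3+25, 7+22, 11+18, …, 22+3, 24+0) = 29
v[9] = max(3+29, 7+25, 11+22, …, 24+3, 26+0) = 33
v[10] = max(3+33, 7+29, 11+25, …, 26+3, 29+0) = 36
One optimal cutting: 3 + 3 + 3 + 1 → €11 + €11 + €11 + €3 = €36.

36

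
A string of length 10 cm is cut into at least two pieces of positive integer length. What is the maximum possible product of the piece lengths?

36

Let P[k] be the best product for length k (with at least one cut). For each first piece i, the rest contributes max(k−i, P[k−i]).
P[2] = 1×max(1,0) = 1×1 = 1
P[3] = 1×max(2,1) = 1×2 = 2
P[4] = 2×max(2,1) = 2×2 = 4
P[5] = 2×max(3,2) = 2×3 = 6
P[6] = 3×max(3,2) = 3×3 = 9
P[7] = 2×max(5,6) = 2×6 = 12
P[8] = 2×max(6,9) = 2×9 = 18
P[9] = 3×max(6,9) = 3×9 = 27
P[10] = 2×max(8,18) = 2×18 = 36
One optimal split: 3 + 3 + 2 + 2; product 3×3×2×2 = 36.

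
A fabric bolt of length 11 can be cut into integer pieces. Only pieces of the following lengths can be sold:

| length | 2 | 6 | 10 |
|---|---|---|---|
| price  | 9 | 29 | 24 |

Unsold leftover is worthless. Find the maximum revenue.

Build r[k] bottom-up: r[k] = max over allowed piece i of (p[i] + r[k−i]).
r[1] = 0
r[2] = 9
r[3] = 9
r[4] = 18  (first piece 2, then r[2]=9)
r[5] = 18
r[6] = 29
r[7] = 29
r[8] = 38  (first piece 2, then r[6]=29)
r[9] = 38
r[10] = 47  (first piece 2, then r[8]=38)
r[11] = 47
One optimal cutting: pieces 6 + 2 + 2 with 1 yard of scrap → $47.

47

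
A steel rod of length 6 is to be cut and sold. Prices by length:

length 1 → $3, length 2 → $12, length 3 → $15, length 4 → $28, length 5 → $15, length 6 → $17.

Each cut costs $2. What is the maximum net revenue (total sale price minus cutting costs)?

Consider every possible first cut. v[k] is the best of p[i]+v[k−i] over all sellable i≤k, charging 2 whenever i<k.
v[1] = 3
v[2] = 12
v[3] = 15
v[4] = 28
v[5] = 29  (first piece 1, then v[4]=28)
v[6] = 38  (first piece 2, then v[4]=28)
One optimal plan: pieces 4 + 2 (1 cut) → $40 − $2 = $38.

38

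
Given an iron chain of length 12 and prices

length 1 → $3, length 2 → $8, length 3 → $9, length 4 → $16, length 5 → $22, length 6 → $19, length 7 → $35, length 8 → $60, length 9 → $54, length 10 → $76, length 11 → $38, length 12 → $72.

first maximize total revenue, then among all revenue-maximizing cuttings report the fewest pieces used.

2

Build r[k] bottom-up: r[k] = max over allowed piece i of (p[i] + r[k−i]).
r[1] = 3
r[2] = 8
r[3] = 11  (first piece 1, then r[2]=8)
r[4] = 16  (first piece 2, then r[2]=8)
r[5] = 22
r[6] = 25  (first piece 1, then r[5]=22)
r[7] = 35
r[8] = 60
r[9] = 63  (first piece 1, then r[8]=60)
r[10] = 76
r[11] = 79  (first piece 1, then r[10]=76)
r[12] = 84  (first piece 2, then r[10]=76)
Maximum revenue is $84.
Now minimize piece count subject to staying optimal: for each k, pieces[k] = 1 + min over i with p[i]+r[k−i]=r[k] of pieces[k−i].
pieces[9] = 2
pieces[10] = 1
pieces[11] = 2
pieces[12] = 2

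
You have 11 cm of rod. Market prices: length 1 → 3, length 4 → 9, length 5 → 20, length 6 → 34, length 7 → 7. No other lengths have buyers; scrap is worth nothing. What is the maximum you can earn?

Consider every possible first cut. r[k] is the best of p[i]+r[k−i] over all sellable i≤k.
r[1] = 3
r[2] = 6  (first piece 1, then r[1]=3)
r[3] = 9  (first piece 1, then r[2]=6)
r[4] = max(3+9, 9+0) = 12
r[5] = max(3+12, 9+3, 20+0) = 20
r[6] = max(3+20, 9+6, 20+3, 34+0) = 34
r[7] = max(3+34, 9+9, 20+6, 34+3, 7+0) = 37
r[8] = max(3+37, 9+12, 20+9, 34+6, 7+3) = 40
r[9] = max(3+40, 9+20, 20+12, 34+9, 7+6) = 43
r[10] = max(3+43, 9+34, 20+20, 34+12, 7+9) = 46
r[11] = max(3+46, 9+37, 20+34, 34+20, 7+12) = 54
One optimal cutting: 6 + 5 → 54.

54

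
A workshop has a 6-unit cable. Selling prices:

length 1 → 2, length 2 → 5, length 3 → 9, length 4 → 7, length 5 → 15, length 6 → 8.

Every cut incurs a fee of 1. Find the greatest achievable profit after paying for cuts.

Build v[k] bottom-up: v[k] = max over allowed piece i of (p[i] + v[k−i]) − 1 per cut.
v[1] = 2
v[2] = max(2+2-1, 5+0) = 5
v[3] = max(2+5-1, 5+2-1, 9+0) = 9
v[4] = max(2+9-1, 5+5-1, 9+2-1, 7+0) = 10
v[5] = max(2+10-1, 5+9-1, 9+5-1, 7+2-1, 15+0) = 15
v[6] = max(2+15-1, 5+10-1, 9+9-1, 7+5-1, 15+2-1, 8+0) = 17
One optimal plan: pieces 3 + 3 (1 cut) → 18 − 1 = 17.

17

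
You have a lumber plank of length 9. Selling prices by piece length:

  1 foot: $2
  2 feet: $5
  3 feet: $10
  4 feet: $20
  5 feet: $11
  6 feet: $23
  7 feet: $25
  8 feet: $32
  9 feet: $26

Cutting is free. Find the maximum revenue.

Consider every possible first cut. r[k] is the best of p[i]+r[k−i] over all sellable i≤k.
r[1] = 2
r[2] = max(2+2, 5+0) = 5
r[3] = max(2+5, 5+2, 10+0) = 10
r[4] = max(2+10, 5+5, 10+2, 20+0) = 20
r[5] = max(2+20, 5+10, 10+5, 20+2, 11+0) = 22
r[6] = max(2+22, 5+20, 10+10, 20+5, 11+2, 23+0) = 25
r[7] = max(2+25, 5+22, 10+20, …, 23+2, 25+0) = 30
r[8] = max(2+30, 5+25, 10+22, …, 25+2, 32+0) = 40
r[9] = max(2+40, 5+30, 10+25, …, 32+2, 26+0) = 42
One optimal cutting: 4 + 4 + 1 → $20 + $20 + $2 = $42.

42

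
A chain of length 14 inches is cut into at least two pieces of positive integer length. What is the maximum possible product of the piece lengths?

162

Define P[k] = max over 1≤i<k of i · max(k−i, P[k−i]); the inner max lets the remainder stay uncut if that's better.
Small cases: P[2]=1, P[3]=2, P[4]=4, P[5]=6, P[6]=9.
P[7] = 2×max(5,6) = 2×6 = 12
P[8] = 2×max(6,9) = 2×9 = 18
P[9] = 3×max(6,9) = 3×9 = 27
P[10] = 2×max(8,18) = 2×18 = 36
P[11] = 2×max(9,27) = 2×27 = 54
P[12] = 3×max(9,27) = 3×27 = 81
P[13] = 2×max(11,54) = 2×54 = 108
P[14] = 2×max(12,81) = 2×81 = 162
One optimal split: 3 + 3 + 3 + 3 + 2; product 3×3×3×3×2 = 162.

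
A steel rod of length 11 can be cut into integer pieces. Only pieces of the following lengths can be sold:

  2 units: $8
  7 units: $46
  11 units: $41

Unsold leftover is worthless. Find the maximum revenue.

Let f[k] be the best obtainable value from length k. For each k, try every first piece i and keep the best of price[i] + f[k−i].
f[1] = 0
f[2] = 8
f[3] = 8
f[4] = 16  (first piece 2, then f[2]=8)
f[5] = 16
f[6] = 24  (first piece 2, then f[4]=16)
f[7] = max(8+16, 46+0) = 46
f[8] = max(8+24, 46+0) = 46
f[9] = max(8+46, 46+8) = 54
f[10] = max(8+46, 46+8) = 54
f[11] = max(8+54, 46+16, 41+0) = 62
One optimal cutting: 7 + 2 + 2 → $62.

62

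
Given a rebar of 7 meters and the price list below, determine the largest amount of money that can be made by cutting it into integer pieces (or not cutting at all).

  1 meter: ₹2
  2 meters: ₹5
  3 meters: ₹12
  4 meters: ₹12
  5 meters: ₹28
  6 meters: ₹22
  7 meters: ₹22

33

Build R[k] bottom-up: R[k] = max over allowed piece i of (p[i] + R[k−i]).
R[1] = 2
R[2] = max(2+2, 5+0) = 5
R[3] = max(2+5, 5+2, 12+0) = 12
R[4] = max(2+12, 5+5, 12+2, 12+0) = 14
R[5] = max(2+14, 5+12, 12+5, 12+2, 28+0) = 28
R[6] = max(2+28, 5+14, 12+12, 12+5, 28+2, 22+0) = 30
R[7] = max(2+30, 5+28, 12+14, …, 22+2, 22+0) = 33
One optimal cutting: 5 + 2 → ₹28 + ₹5 = ₹33.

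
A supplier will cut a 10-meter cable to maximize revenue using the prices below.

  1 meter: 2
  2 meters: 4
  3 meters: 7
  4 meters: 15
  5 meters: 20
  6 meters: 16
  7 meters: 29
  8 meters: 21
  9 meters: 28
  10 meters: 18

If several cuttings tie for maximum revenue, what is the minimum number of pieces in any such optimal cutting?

Build r[k] bottom-up: r[k] = max over allowed piece i of (p[i] + r[k−i]).
r[1] = 2
r[2] = 4  (first piece 1, then r[1]=2)
r[3] = 7
r[4] = 15
r[5] = 20
r[6] = 22  (first piece 1, then r[5]=20)
r[7] = 29
r[8] = 31  (first piece 1, then r[7]=29)
r[9] = 35  (first piece 4, then r[5]=20)
r[10] = 40  (first piece 5, then r[5]=20)
Maximum revenue is 40.
Now minimize piece count subject to staying optimal: for each k, pieces[k] = 1 + min over i with p[i]+r[k−i]=r[k] of pieces[k−i].
pieces[7] = 1
pieces[8] = 2
pieces[9] = 2
pieces[10] = 2

2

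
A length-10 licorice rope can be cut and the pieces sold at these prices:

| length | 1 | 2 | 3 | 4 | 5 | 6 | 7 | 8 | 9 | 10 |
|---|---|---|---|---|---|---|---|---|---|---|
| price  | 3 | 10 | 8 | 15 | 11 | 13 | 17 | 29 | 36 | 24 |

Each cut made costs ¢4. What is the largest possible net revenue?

35

Build v[k] bottom-up: v[k] = max over allowed piece i of (p[i] + v[k−i]) − 4 per cut.
v[1] = 3
v[2] = max(3+3-4, 10+0) = 10
v[3] = max(3+10-4, 10+3-4, 8+0) = 9
v[4] = max(3+9-4, 10+10-4, 8+3-4, 15+0) = 16
v[5] = max(3+16-4, 10+9-4, 8+10-4, 15+3-4, 11+0) = 15
v[6] = max(3+15-4, 10+16-4, 8+9-4, 15+10-4, 11+3-4, 13+0) = 22
v[7] = max(3+22-4, 10+15-4, 8+16-4, …, 13+3-4, 17+0) = 21
v[8] = max(3+21-4, 10+22-4, 8+15-4, …, 17+3-4, 29+0) = 29
v[9] = max(3+29-4, 10+21-4, 8+22-4, …, 29+3-4, 36+0) = 36
v[10] = max(3+36-4, 10+29-4, 8+21-4, …, 36+3-4, 24+0) = 35
One optimal plan: pieces 9 + 1 (1 cut) → ¢39 − ¢4 = ¢35.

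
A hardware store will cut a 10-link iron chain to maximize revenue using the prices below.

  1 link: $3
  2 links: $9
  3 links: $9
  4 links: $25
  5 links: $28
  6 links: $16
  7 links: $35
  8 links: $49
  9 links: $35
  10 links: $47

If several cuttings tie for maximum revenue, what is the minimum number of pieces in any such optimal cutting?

3

Build r[k] bottom-up: r[k] = max over allowed piece i of (p[i] + r[k−i]).
r[1] = 3
r[2] = max(3+3, 9+0) = 9
r[3] = max(3+9, 9+3, 9+0) = 12
r[4] = max(3+12, 9+9, 9+3, 25+0) = 25
r[5] = max(3+25, 9+12, 9+9, 25+3, 28+0) = 28
r[6] = max(3+28, 9+25, 9+12, 25+9, 28+3, 16+0) = 34
r[7] = max(3+34, 9+28, 9+25, …, 16+3, 35+0) = 37
r[8] = max(3+37, 9+34, 9+28, …, 35+3, 49+0) = 50
r[9] = max(3+50, 9+37, 9+34, …, 49+3, 35+0) = 53
r[10] = max(3+53, 9+50, 9+37, …, 35+3, 47+0) = 59
Maximum revenue is $59.
Now minimize piece count subject to staying optimal: for each k, pieces[k] = 1 + min over i with p[i]+r[k−i]=r[k] of pieces[k−i].
pieces[7] = 2
pieces[8] = 2
pieces[9] = 2
pieces[10] = 3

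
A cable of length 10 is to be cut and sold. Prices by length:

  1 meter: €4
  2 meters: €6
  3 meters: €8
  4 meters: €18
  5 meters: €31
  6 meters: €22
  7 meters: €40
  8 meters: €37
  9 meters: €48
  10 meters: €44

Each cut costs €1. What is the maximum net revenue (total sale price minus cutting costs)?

61

Let v[k] be the best obtainable value from length k. For each k, try every first piece i and keep the best of price[i] + v[k−i] minus the 1 cut fee when i<k.
v[1] = 4
v[2] = max(4+4-1, 6+0) = 7
v[3] = max(4+7-1, 6+4-1, 8+0) = 10
v[4] = max(4+10-1, 6+7-1, 8+4-1, 18+0) = 18
v[5] = max(4+18-1, 6+10-1, 8+7-1, 18+4-1, 31+0) = 31
v[6] = max(4+31-1, 6+18-1, 8+10-1, 18+7-1, 31+4-1, 22+0) = 34
v[7] = max(4+34-1, 6+31-1, 8+18-1, …, 22+4-1, 40+0) = 40
v[8] = max(4+40-1, 6+34-1, 8+31-1, …, 40+4-1, 37+0) = 43
v[9] = max(4+43-1, 6+40-1, 8+34-1, …, 37+4-1, 48+0) = 48
v[10] = max(4+48-1, 6+43-1, 8+40-1, …, 48+4-1, 44+0) = 61
One optimal plan: pieces 5 + 5 (1 cut) → €62 − €1 = €61.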